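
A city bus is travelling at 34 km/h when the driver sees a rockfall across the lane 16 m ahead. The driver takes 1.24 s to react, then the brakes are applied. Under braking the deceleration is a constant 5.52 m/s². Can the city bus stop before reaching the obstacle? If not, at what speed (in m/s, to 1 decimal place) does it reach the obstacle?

No — it strikes the obstacle at 6.5 m/s

34 km/h ÷ 3.6 = 9.4444 m/s.
Reaction distance = 9.4444 × 1.24 = 11.711 m.
Braking distance needed to stop: v²/(2a) = 89.197 / 11.040 = 8.079 m, so total needed = 11.711 + 8.079 = 19.790 m > 16 m — it cannot stop.
Distance remaining when braking begins: 16 − 11.711 = 4.289 m.
v² = v₀² − 2a·d = 89.197 − 2 × 5.520 × 4.289 = 41.846 m²/s².
v = √41.846 = 6.469 m/s.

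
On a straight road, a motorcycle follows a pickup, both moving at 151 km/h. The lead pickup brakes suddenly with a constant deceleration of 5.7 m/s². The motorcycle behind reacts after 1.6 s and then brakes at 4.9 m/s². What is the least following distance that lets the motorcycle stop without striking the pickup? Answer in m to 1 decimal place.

151 km/h ÷ 3.6 = 41.9444 m/s.
Leader travels v²/(2a_L) = 1759.333 / 11.400 = 154.327 m before stopping.
Follower covers v·t_r = 41.9444 × 1.6 = 67.111 m while reacting, then v²/(2a_F) = 1759.333 / 9.800 = 179.524 m while braking, for a total of 67.111 + 179.524 = 246.635 m.
Since a_F ≤ a_L and the follower starts braking later, the follower is never slower than the leader, so the closest approach is when both have stopped.
Minimum gap = 246.635 − 154.327 = 92.308 m.

Minimum gap ≈ 92.3 m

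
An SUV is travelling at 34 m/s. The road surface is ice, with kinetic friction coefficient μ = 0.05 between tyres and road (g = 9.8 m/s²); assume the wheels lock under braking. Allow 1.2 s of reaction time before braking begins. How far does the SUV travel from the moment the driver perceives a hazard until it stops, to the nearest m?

Total stopping distance ≈ 1220 m

a = μg = 0.05 × 9.8 = 0.490 m/s².
Reaction distance = v·t_r = 34.0000 × 1.2 = 40.800 m.
Braking distance = v²/(2a) = 34.0000² / (2 × 0.490) = 1156.000 / 0.980 = 1179.592 m.
Total = 40.800 + 1179.592 = 1220.392 m.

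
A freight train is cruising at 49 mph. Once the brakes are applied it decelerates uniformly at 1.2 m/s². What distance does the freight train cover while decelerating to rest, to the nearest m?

Braking distance ≈ 200 m

49 mph × 0.44704 = 21.9050 m/s.
Braking distance = v²/(2a) = 21.9050² / (2 × 1.200) = 479.829 / 2.400 = 199.929 m.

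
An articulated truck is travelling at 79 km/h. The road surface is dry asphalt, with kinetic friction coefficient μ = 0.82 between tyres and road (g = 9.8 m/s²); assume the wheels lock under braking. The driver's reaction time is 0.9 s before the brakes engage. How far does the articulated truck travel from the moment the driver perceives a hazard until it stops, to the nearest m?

79 km/h ÷ 3.6 = 21.9444 m/s.
a = μg = 0.82 × 9.8 = 8.036 m/s².
Reaction distance = v·t_r = 21.9444 × 0.9 = 19.750 m.
Braking distance = v²/(2a) = 21.9444² / (2 × 8.036) = 481.557 / 16.072 = 29.962 m.
Total = 19.750 + 29.962 = 49.712 m.

Total stopping distance ≈ 50 m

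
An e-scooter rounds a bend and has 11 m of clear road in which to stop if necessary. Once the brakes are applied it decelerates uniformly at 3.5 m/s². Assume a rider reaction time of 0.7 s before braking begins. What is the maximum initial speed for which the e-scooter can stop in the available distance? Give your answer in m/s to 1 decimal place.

Stopping distance: v·t_r + v²/(2a) = 11 with t_r = 0.7 s and a = 3.500 m/s².
So v² + 4.900 v − 77.00 = 0.
Positive root: v = −a·t_r + √((a·t_r)² + 2a·d) = −2.450 + √(6.003 + 77.00) = 6.6606 m/s.

Maximum speed ≈ 6.7 m/s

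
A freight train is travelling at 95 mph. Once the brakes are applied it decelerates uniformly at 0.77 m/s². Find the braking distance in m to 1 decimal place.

95 mph × 0.44704 = 42.4688 m/s.
Braking distance = v²/(2a) = 42.4688² / (2 × 0.770) = 1803.599 / 1.540 = 1171.168 m.

Braking distance ≈ 1171.2 m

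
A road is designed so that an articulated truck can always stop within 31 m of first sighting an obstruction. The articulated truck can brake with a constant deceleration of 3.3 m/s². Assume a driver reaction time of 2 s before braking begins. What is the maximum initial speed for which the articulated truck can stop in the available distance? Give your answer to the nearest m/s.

Stopping distance: v·t_r + v²/(2a) = 31 with t_r = 2 s and a = 3.300 m/s².
So v² + 13.200 v − 204.60 = 0.
Positive root: v = −a·t_r + √((a·t_r)² + 2a·d) = −6.600 + √(43.560 + 204.60) = 9.1531 m/s.

Maximum speed ≈ 9 m/s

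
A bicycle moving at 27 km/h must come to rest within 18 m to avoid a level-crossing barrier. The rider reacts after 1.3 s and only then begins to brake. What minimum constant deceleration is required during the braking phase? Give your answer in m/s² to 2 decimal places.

27 km/h ÷ 3.6 = 7.5000 m/s.
Distance covered during reaction = 7.5000 × 1.3 = 9.750 m.
Distance available for braking: 18 − 9.750 = 8.250 m.
v² = 2a·d ⇒ a = v²/(2d) = 7.5000² / (2 × 8.250) = 56.250 / 16.500 = 3.4091 m/s².

Required deceleration ≈ 3.41 m/s²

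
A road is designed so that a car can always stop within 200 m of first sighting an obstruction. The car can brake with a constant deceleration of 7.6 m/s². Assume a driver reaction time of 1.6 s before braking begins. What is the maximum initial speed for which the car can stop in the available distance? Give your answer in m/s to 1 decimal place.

Maximum speed ≈ 44.3 m/s

Stopping distance: v·t_r + v²/(2a) = 200 with t_r = 1.6 s and a = 7.600 m/s².
So v² + 24.320 v − 3040.00 = 0.
Positive root: v = −a·t_r + √((a·t_r)² + 2a·d) = −12.160 + √(147.866 + 3040.00) = 44.3012 m/s.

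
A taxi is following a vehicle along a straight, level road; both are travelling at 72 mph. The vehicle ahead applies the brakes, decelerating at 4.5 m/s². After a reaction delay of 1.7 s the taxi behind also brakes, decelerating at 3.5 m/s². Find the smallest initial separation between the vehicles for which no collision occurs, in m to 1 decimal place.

Minimum gap ≈ 87.6 m

72 mph × 0.44704 = 32.1869 m/s.
Leader travels v²/(2a_L) = 1035.997 / 9.000 = 115.111 m before stopping.
Follower covers v·t_r = 32.1869 × 1.7 = 54.718 m while reacting, then v²/(2a_F) = 1035.997 / 7.000 = 148.000 m while braking, for a total of 54.718 + 148.000 = 202.718 m.
Since a_F ≤ a_L and the follower starts braking later, the follower is never slower than the leader, so the closest approach is when both have stopped.
Minimum gap = 202.718 − 115.111 = 87.607 m.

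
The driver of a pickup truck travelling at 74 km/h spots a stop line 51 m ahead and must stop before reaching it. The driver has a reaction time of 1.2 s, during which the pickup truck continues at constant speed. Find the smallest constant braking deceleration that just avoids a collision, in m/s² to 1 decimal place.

74 km/h ÷ 3.6 = 20.5556 m/s.
Distance covered during reaction = 20.5556 × 1.2 = 24.667 m.
Distance available for braking: 51 − 24.667 = 26.333 m.
v² = 2a·d ⇒ a = v²/(2d) = 20.5556² / (2 × 26.333) = 422.533 / 52.666 = 8.0229 m/s².

Required deceleration ≈ 8.0 m/s²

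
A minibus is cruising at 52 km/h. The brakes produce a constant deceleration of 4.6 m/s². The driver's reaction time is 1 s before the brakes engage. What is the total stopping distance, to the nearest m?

Total stopping distance ≈ 37 m

52 km/h ÷ 3.6 = 14.4444 m/s.
Reaction distance = v·t_r = 14.4444 × 1 = 14.444 m.
Braking distance = v²/(2a) = 14.4444² / (2 × 4.600) = 208.641 / 9.200 = 22.678 m.
Total = 14.444 + 22.678 = 37.122 m.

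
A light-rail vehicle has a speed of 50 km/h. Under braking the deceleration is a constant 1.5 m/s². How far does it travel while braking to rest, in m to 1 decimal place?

50 km/h ÷ 3.6 = 13.8889 m/s.
Braking distance = v²/(2a) = 13.8889² / (2 × 1.500) = 192.902 / 3.000 = 64.301 m.

Braking distance ≈ 64.3 m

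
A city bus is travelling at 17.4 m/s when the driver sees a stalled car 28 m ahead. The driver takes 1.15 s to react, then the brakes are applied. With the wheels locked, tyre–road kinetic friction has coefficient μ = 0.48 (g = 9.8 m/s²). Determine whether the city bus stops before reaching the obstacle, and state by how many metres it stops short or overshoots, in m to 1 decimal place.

No — it overshoots by 24.2 m

a = μg = 0.48 × 9.8 = 4.704 m/s².
Reaction distance = 17.4000 × 1.15 = 20.010 m.
Braking distance = v²/(2a) = 302.760 / 9.408 = 32.181 m.
Total stopping distance = 20.010 + 32.181 = 52.191 m, vs 28 m available — it cannot stop in time and overshoots by 52.191 − 28 = 24.191 m.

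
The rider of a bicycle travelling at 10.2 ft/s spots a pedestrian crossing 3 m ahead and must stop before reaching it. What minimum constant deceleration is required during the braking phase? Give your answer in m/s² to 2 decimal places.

Required deceleration ≈ 1.61 m/s²

10.2 ft/s × 0.3048 = 3.1090 m/s.
v² = 2a·d ⇒ a = v²/(2d) = 3.1090² / (2 × 3.000) = 9.666 / 6.000 = 1.6110 m/s².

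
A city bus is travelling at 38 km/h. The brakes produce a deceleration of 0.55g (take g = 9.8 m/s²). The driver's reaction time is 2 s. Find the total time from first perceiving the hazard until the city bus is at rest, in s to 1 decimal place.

38 km/h ÷ 3.6 = 10.5556 m/s.
a = 0.55 × 9.8 = 5.390 m/s².
Braking time = v/a = 10.5556 / 5.390 = 1.958 s.
Total = 2 + 1.958 = 3.958 s.

Total time ≈ 4.0 s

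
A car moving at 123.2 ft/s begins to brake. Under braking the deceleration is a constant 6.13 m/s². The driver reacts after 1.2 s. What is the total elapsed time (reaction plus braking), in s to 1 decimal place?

Total time ≈ 7.3 s

123.2 ft/s × 0.3048 = 37.5514 m/s.
Braking time = v/a = 37.5514 / 6.130 = 6.126 s.
Total = 1.2 + 6.126 = 7.326 s.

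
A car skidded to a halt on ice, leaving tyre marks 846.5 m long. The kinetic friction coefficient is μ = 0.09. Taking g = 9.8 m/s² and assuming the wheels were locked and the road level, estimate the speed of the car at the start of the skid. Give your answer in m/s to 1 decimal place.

Initial speed ≈ 38.6 m/s

Deceleration a = μg = 0.09 × 9.8 = 0.882 m/s².
v = √(2a·d) = √(2 × 0.882 × 846.5) = √1493.226 = 38.6423 m/s.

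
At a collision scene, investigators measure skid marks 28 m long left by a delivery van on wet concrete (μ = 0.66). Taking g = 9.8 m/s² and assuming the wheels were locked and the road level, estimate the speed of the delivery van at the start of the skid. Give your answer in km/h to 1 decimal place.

Deceleration a = μg = 0.66 × 9.8 = 6.468 m/s².
v = √(2a·d) = √(2 × 6.468 × 28) = √362.208 = 19.0318 m/s.
= 19.0318 × 3.6 = 68.514 km/h.

Initial speed ≈ 68.5 km/h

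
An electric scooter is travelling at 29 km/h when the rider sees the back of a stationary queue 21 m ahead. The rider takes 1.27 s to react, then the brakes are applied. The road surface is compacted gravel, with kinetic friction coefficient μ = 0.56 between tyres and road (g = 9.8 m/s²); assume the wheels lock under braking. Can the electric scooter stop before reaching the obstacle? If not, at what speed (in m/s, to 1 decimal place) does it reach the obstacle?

29 km/h ÷ 3.6 = 8.0556 m/s.
a = μg = 0.56 × 9.8 = 5.488 m/s².
Reaction distance = 8.0556 × 1.27 = 10.231 m.
Braking distance = v²/(2a) = 64.893 / 10.976 = 5.912 m.
Total stopping distance = 10.231 + 5.912 = 16.143 m, vs 21 m available — it stops with 21 − 16.143 = 4.857 m to spare.

Yes — it stops about 4.9 m short of the obstacle, so it never reaches it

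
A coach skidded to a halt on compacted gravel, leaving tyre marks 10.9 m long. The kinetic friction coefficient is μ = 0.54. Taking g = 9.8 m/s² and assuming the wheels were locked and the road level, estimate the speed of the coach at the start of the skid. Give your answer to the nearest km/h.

Initial speed ≈ 39 km/h

Deceleration a = μg = 0.54 × 9.8 = 5.292 m/s².
v = √(2a·d) = √(2 × 5.292 × 10.9) = √115.366 = 10.7409 m/s.
= 10.7409 × 3.6 = 38.667 km/h.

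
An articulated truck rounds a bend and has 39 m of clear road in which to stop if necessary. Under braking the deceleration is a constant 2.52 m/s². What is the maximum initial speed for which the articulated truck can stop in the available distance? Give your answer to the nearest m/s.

Maximum speed ≈ 14 m/s

v²/(2a) = d ⇒ v = √(2 × 2.520 × 39) = √196.56 = 14.0200 m/s.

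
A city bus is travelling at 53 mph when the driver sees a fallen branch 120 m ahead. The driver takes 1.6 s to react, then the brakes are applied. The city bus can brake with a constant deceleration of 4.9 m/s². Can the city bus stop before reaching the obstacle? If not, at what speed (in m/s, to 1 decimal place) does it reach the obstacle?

53 mph × 0.44704 = 23.6931 m/s.
Reaction distance = 23.6931 × 1.6 = 37.909 m.
Braking distance = v²/(2a) = 561.363 / 9.800 = 57.282 m.
Total stopping distance = 37.909 + 57.282 = 95.191 m, vs 120 m available — it stops with 120 − 95.191 = 24.809 m to spare.

Yes — it stops about 24.8 m short of the obstacle, so it never reaches it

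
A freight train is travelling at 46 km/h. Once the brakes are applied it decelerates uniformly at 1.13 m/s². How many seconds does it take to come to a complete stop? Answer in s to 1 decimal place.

46 km/h ÷ 3.6 = 12.7778 m/s.
Braking time = v/a = 12.7778 / 1.130 = 11.308 s.

Braking time ≈ 11.3 s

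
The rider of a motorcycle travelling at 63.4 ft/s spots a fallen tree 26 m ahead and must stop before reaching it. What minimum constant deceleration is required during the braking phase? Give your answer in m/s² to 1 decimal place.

63.4 ft/s × 0.3048 = 19.3243 m/s.
v² = 2a·d ⇒ a = v²/(2d) = 19.3243² / (2 × 26.000) = 373.429 / 52.000 = 7.1813 m/s².

Required deceleration ≈ 7.2 m/s²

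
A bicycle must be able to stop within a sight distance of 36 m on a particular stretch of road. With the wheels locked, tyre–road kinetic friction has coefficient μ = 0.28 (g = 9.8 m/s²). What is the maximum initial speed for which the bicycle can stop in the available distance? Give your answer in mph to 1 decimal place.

a = μg = 0.28 × 9.8 = 2.744 m/s².
v²/(2a) = d ⇒ v = √(2 × 2.744 × 36) = √197.57 = 14.0560 m/s.
14.0560 m/s ÷ 0.44704 = 31.442 mph.

Maximum speed ≈ 31.4 mph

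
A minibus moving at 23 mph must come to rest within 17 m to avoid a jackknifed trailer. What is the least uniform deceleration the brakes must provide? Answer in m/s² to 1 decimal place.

Required deceleration ≈ 3.1 m/s²

23 mph × 0.44704 = 10.2819 m/s.
v² = 2a·d ⇒ a = v²/(2d) = 10.2819² / (2 × 17.000) = 105.717 / 34.000 = 3.1093 m/s².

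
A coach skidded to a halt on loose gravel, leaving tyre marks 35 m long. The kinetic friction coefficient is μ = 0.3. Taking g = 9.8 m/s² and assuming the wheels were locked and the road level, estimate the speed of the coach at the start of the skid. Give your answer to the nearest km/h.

Initial speed ≈ 52 km/h

Deceleration a = μg = 0.3 × 9.8 = 2.940 m/s².
v = √(2a·d) = √(2 × 2.940 × 35) = √205.800 = 14.3457 m/s.
= 14.3457 × 3.6 = 51.645 km/h.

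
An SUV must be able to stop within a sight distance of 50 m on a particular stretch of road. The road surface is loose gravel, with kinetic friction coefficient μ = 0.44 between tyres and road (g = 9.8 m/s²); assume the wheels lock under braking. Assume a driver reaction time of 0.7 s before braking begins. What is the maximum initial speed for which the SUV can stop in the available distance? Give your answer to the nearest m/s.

a = μg = 0.44 × 9.8 = 4.312 m/s².
Stopping distance: v·t_r + v²/(2a) = 50 with t_r = 0.7 s and a = 4.312 m/s².
So v² + 6.037 v − 431.20 = 0.
Positive root: v = −a·t_r + √((a·t_r)² + 2a·d) = −3.018 + √(9.108 + 431.20) = 17.9655 m/s.

Maximum speed ≈ 18 m/s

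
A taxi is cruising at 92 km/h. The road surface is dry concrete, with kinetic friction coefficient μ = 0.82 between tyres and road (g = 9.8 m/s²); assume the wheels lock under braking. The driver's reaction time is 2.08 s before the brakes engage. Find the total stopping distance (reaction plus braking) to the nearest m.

92 km/h ÷ 3.6 = 25.5556 m/s.
a = μg = 0.82 × 9.8 = 8.036 m/s².
Reaction distance = v·t_r = 25.5556 × 2.08 = 53.156 m.
Braking distance = v²/(2a) = 25.5556² / (2 × 8.036) = 653.089 / 16.072 = 40.635 m.
Total = 53.156 + 40.635 = 93.791 m.

Total stopping distance ≈ 94 m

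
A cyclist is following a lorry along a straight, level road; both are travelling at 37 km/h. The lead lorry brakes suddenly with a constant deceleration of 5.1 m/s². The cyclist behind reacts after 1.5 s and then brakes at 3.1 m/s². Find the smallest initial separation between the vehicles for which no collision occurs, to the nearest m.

Minimum gap ≈ 22 m

37 km/h ÷ 3.6 = 10.2778 m/s.
Leader travels v²/(2a_L) = 105.633 / 10.200 = 10.356 m before stopping.
Follower covers v·t_r = 10.2778 × 1.5 = 15.417 m while reacting, then v²/(2a_F) = 105.633 / 6.200 = 17.038 m while braking, for a total of 15.417 + 17.038 = 32.455 m.
Since a_F ≤ a_L and the follower starts braking later, the follower is never slower than the leader, so the closest approach is when both have stopped.
Minimum gap = 32.455 − 10.356 = 22.099 m.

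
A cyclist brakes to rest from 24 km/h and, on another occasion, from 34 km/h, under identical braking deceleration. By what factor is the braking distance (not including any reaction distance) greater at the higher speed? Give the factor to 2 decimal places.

Factor ≈ 2.01

Braking distance d = v²/(2a), so with a fixed, d ∝ v².
Factor = (34/24)² = 1.4167² = 2.0070.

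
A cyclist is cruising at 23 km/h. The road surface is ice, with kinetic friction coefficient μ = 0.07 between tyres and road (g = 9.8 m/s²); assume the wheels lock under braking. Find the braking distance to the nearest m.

23 km/h ÷ 3.6 = 6.3889 m/s.
a = μg = 0.07 × 9.8 = 0.686 m/s².
Braking distance = v²/(2a) = 6.3889² / (2 × 0.686) = 40.818 / 1.372 = 29.751 m.

Braking distance ≈ 30 m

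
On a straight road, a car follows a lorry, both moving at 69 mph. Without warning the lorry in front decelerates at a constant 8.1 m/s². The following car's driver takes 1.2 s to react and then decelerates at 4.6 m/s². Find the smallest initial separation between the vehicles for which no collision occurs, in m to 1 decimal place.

Minimum gap ≈ 81.7 m

69 mph × 0.44704 = 30.8458 m/s.
Leader travels v²/(2a_L) = 951.463 / 16.200 = 58.732 m before stopping.
Follower covers v·t_r = 30.8458 × 1.2 = 37.015 m while reacting, then v²/(2a_F) = 951.463 / 9.200 = 103.420 m while braking, for a total of 37.015 + 103.420 = 140.435 m.
Since a_F ≤ a_L and the follower starts braking later, the follower is never slower than the leader, so the closest approach is when both have stopped.
Minimum gap = 140.435 − 58.732 = 81.703 m.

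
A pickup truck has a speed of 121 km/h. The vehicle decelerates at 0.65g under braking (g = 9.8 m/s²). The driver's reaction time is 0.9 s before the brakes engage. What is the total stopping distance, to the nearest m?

Total stopping distance ≈ 119 m

121 km/h ÷ 3.6 = 33.6111 m/s.
a = 0.65 × 9.8 = 6.370 m/s².
Reaction distance = v·t_r = 33.6111 × 0.9 = 30.250 m.
Braking distance = v²/(2a) = 33.6111² / (2 × 6.370) = 1129.706 / 12.740 = 88.674 m.
Total = 30.250 + 88.674 = 118.924 m.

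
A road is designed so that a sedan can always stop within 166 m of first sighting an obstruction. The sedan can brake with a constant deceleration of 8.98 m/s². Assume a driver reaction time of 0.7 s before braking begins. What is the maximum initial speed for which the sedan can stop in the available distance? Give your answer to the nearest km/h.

Maximum speed ≈ 175 km/h

Stopping distance: v·t_r + v²/(2a) = 166 with t_r = 0.7 s and a = 8.980 m/s².
So v² + 12.572 v − 2981.36 = 0.
Positive root: v = −a·t_r + √((a·t_r)² + 2a·d) = −6.286 + √(39.514 + 2981.36) = 48.6765 m/s.
48.6765 m/s × 3.6 = 175.235 km/h.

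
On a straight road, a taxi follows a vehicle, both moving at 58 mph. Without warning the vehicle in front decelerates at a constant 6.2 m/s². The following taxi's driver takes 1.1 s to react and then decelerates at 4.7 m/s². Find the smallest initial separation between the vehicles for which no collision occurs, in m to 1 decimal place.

Minimum gap ≈ 45.8 m

58 mph × 0.44704 = 25.9283 m/s.
Leader travels v²/(2a_L) = 672.277 / 12.400 = 54.216 m before stopping.
Follower covers v·t_r = 25.9283 × 1.1 = 28.521 m while reacting, then v²/(2a_F) = 672.277 / 9.400 = 71.519 m while braking, for a total of 28.521 + 71.519 = 100.040 m.
Since a_F ≤ a_L and the follower starts braking later, the follower is never slower than the leader, so the closest approach is when both have stopped.
Minimum gap = 100.040 − 54.216 = 45.824 m.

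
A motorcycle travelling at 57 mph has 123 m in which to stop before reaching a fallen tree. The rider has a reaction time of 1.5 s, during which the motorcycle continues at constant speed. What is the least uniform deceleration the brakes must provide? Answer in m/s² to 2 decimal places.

Required deceleration ≈ 3.83 m/s²

57 mph × 0.44704 = 25.4813 m/s.
Distance covered during reaction = 25.4813 × 1.5 = 38.222 m.
Distance available for braking: 123 − 38.222 = 84.778 m.
v² = 2a·d ⇒ a = v²/(2d) = 25.4813² / (2 × 84.778) = 649.297 / 169.556 = 3.8294 m/s².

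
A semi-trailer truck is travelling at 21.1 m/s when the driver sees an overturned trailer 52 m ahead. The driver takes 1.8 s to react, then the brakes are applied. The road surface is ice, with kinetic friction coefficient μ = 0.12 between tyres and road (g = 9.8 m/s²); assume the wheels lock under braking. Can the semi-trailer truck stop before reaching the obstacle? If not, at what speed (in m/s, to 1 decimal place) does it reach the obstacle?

No — it strikes the obstacle at 20.3 m/s

a = μg = 0.12 × 9.8 = 1.176 m/s².
Reaction distance = 21.1000 × 1.8 = 37.980 m.
Braking distance needed to stop: v²/(2a) = 445.210 / 2.352 = 189.290 m, so total needed = 37.980 + 189.290 = 227.270 m > 52 m — it cannot stop.
Distance remaining when braking begins: 52 − 37.980 = 14.020 m.
v² = v₀² − 2a·d = 445.210 − 2 × 1.176 × 14.020 = 412.235 m²/s².
v = √412.235 = 20.304 m/s.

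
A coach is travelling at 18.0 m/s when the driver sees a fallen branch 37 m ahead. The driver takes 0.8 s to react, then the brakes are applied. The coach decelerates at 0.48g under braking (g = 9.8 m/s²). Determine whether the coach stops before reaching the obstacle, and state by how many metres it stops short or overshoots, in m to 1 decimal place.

a = 0.48 × 9.8 = 4.704 m/s².
Reaction distance = 18.0000 × 0.8 = 14.400 m.
Braking distance = v²/(2a) = 324.000 / 9.408 = 34.439 m.
Total stopping distance = 14.400 + 34.439 = 48.839 m, vs 37 m available — it cannot stop in time and overshoots by 48.839 − 37 = 11.839 m.

No — it overshoots by 11.8 m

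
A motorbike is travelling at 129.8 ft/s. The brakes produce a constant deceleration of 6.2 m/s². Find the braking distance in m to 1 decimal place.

129.8 ft/s × 0.3048 = 39.5630 m/s.
Braking distance = v²/(2a) = 39.5630² / (2 × 6.200) = 1565.231 / 12.400 = 126.228 m.

Braking distance ≈ 126.2 m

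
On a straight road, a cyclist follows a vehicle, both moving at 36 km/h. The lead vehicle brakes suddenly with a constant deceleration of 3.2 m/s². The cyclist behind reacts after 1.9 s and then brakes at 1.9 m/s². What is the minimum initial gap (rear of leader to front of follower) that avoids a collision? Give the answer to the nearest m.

Minimum gap ≈ 30 m

36 km/h ÷ 3.6 = 10.0000 m/s.
Leader travels v²/(2a_L) = 100.000 / 6.400 = 15.625 m before stopping.
Follower covers v·t_r = 10.0000 × 1.9 = 19.000 m while reacting, then v²/(2a_F) = 100.000 / 3.800 = 26.316 m while braking, for a total of 19.000 + 26.316 = 45.316 m.
Since a_F ≤ a_L and the follower starts braking later, the follower is never slower than the leader, so the closest approach is when both have stopped.
Minimum gap = 45.316 − 15.625 = 29.691 m.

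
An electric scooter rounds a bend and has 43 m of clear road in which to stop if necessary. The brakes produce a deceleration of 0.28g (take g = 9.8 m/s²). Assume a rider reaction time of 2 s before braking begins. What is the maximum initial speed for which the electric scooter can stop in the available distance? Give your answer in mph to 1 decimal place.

Maximum speed ≈ 24.2 mph

a = 0.28 × 9.8 = 2.744 m/s².
Stopping distance: v·t_r + v²/(2a) = 43 with t_r = 2 s and a = 2.744 m/s².
So v² + 10.976 v − 235.98 = 0.
Positive root: v = −a·t_r + √((a·t_r)² + 2a·d) = −5.488 + √(30.118 + 235.98) = 10.8245 m/s.
10.8245 m/s ÷ 0.44704 = 24.214 mph.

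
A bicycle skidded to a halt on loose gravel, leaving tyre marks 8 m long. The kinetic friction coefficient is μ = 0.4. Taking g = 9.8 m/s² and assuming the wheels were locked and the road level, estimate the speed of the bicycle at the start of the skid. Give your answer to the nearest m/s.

Initial speed ≈ 8 m/s

Deceleration a = μg = 0.4 × 9.8 = 3.920 m/s².
v = √(2a·d) = √(2 × 3.920 × 8) = √62.720 = 7.9196 m/s.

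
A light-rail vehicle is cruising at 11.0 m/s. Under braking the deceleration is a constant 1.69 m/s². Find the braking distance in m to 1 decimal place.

Braking distance ≈ 35.8 m

Braking distance = v²/(2a) = 11.0000² / (2 × 1.690) = 121.000 / 3.380 = 35.799 m.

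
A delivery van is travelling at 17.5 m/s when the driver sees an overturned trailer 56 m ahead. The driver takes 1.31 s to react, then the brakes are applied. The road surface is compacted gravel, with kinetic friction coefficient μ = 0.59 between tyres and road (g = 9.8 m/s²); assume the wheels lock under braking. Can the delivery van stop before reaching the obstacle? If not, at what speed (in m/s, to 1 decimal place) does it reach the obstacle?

Yes — it stops about 6.6 m short of the obstacle, so it never reaches it

a = μg = 0.59 × 9.8 = 5.782 m/s².
Reaction distance = 17.5000 × 1.31 = 22.925 m.
Braking distance = v²/(2a) = 306.250 / 11.564 = 26.483 m.
Total stopping distance = 22.925 + 26.483 = 49.408 m, vs 56 m available — it stops with 56 − 49.408 = 6.592 m to spare.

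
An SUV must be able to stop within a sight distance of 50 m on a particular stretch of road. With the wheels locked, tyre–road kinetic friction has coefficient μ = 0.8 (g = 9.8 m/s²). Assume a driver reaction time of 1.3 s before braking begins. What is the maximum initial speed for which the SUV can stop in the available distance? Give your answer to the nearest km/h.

a = μg = 0.8 × 9.8 = 7.840 m/s².
Stopping distance: v·t_r + v²/(2a) = 50 with t_r = 1.3 s and a = 7.840 m/s².
So v² + 20.384 v − 784.00 = 0.
Positive root: v = −a·t_r + √((a·t_r)² + 2a·d) = −10.192 + √(103.877 + 784.00) = 19.6053 m/s.
19.6053 m/s × 3.6 = 70.579 km/h.

Maximum speed ≈ 71 km/h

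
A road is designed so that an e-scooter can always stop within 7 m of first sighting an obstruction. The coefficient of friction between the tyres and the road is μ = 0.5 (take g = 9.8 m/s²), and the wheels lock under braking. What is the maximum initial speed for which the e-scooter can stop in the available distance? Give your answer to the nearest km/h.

Maximum speed ≈ 30 km/h

a = μg = 0.5 × 9.8 = 4.900 m/s².
v²/(2a) = d ⇒ v = √(2 × 4.900 × 7) = √68.60 = 8.2825 m/s.
8.2825 m/s × 3.6 = 29.817 km/h.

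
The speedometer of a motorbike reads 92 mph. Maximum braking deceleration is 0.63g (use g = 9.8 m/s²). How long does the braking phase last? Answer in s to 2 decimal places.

92 mph × 0.44704 = 41.1277 m/s.
a = 0.63 × 9.8 = 6.174 m/s².
Braking time = v/a = 41.1277 / 6.174 = 6.661 s.

Braking time ≈ 6.66 s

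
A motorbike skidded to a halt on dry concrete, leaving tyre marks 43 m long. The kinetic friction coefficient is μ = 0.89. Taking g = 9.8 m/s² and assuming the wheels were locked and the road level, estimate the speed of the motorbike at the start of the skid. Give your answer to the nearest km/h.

Deceleration a = μg = 0.89 × 9.8 = 8.722 m/s².
v = √(2a·d) = √(2 × 8.722 × 43) = √750.092 = 27.3878 m/s.
= 27.3878 × 3.6 = 98.596 km/h.

Initial speed ≈ 99 km/h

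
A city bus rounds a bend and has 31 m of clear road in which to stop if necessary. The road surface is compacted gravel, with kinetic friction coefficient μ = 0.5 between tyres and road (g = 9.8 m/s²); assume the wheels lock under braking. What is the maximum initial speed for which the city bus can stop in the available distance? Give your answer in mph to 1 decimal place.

Maximum speed ≈ 39.0 mph

a = μg = 0.5 × 9.8 = 4.900 m/s².
v²/(2a) = d ⇒ v = √(2 × 4.900 × 31) = √303.80 = 17.4299 m/s.
17.4299 m/s ÷ 0.44704 = 38.990 mph.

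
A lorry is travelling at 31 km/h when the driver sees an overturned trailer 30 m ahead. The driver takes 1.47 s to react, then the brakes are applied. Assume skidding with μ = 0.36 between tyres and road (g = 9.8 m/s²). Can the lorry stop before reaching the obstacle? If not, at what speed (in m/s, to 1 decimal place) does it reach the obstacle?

31 km/h ÷ 3.6 = 8.6111 m/s.
a = μg = 0.36 × 9.8 = 3.528 m/s².
Reaction distance = 8.6111 × 1.47 = 12.658 m.
Braking distance = v²/(2a) = 74.151 / 7.056 = 10.509 m.
Total stopping distance = 12.658 + 10.509 = 23.167 m, vs 30 m available — it stops with 30 − 23.167 = 6.833 m to spare.

Yes — it stops about 6.8 m short of the obstacle, so it never reaches it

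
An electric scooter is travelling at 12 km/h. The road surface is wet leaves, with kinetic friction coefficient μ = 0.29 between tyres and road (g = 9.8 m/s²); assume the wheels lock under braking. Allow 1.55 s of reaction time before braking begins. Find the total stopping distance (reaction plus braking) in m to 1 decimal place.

12 km/h ÷ 3.6 = 3.3333 m/s.
a = μg = 0.29 × 9.8 = 2.842 m/s².
Reaction distance = v·t_r = 3.3333 × 1.55 = 5.167 m.
Braking distance = v²/(2a) = 3.3333² / (2 × 2.842) = 11.111 / 5.684 = 1.955 m.
Total = 5.167 + 1.955 = 7.122 m.

Total stopping distance ≈ 7.1 m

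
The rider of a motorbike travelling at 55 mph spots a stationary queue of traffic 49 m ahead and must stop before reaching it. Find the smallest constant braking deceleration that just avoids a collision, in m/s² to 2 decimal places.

55 mph × 0.44704 = 24.5872 m/s.
v² = 2a·d ⇒ a = v²/(2d) = 24.5872² / (2 × 49.000) = 604.530 / 98.000 = 6.1687 m/s².

Required deceleration ≈ 6.17 m/s²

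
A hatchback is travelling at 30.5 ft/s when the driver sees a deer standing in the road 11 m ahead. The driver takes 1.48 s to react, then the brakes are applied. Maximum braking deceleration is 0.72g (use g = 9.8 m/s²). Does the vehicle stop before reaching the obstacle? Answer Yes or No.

No

30.5 ft/s × 0.3048 = 9.2964 m/s.
a = 0.72 × 9.8 = 7.056 m/s².
Reaction distance = 9.2964 × 1.48 = 13.759 m.
Braking distance = v²/(2a) = 86.423 / 14.112 = 6.124 m.
Total stopping distance = 13.759 + 6.124 = 19.883 m, vs 11 m available — it cannot stop in time and overshoots by 19.883 − 11 = 8.883 m.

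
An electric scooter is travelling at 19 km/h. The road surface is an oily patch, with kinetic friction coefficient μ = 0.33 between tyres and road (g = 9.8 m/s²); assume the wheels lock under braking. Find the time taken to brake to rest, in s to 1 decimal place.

19 km/h ÷ 3.6 = 5.2778 m/s.
a = μg = 0.33 × 9.8 = 3.234 m/s².
Braking time = v/a = 5.2778 / 3.234 = 1.632 s.

Braking time ≈ 1.6 s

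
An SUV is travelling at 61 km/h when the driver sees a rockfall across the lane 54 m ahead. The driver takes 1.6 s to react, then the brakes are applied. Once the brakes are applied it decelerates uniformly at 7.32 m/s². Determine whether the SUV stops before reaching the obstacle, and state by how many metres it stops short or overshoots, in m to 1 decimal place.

61 km/h ÷ 3.6 = 16.9444 m/s.
Reaction distance = 16.9444 × 1.6 = 27.111 m.
Braking distance = v²/(2a) = 287.113 / 14.640 = 19.612 m.
Total stopping distance = 27.111 + 19.612 = 46.723 m, vs 54 m available — it stops with 54 − 46.723 = 7.277 m to spare.

Yes — it stops 7.3 m short of the obstacle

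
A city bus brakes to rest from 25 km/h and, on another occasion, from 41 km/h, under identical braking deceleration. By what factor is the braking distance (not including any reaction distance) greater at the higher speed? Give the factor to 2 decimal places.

Braking distance d = v²/(2a), so with a fixed, d ∝ v².
Factor = (41/25)² = 1.6400² = 2.6896.

Factor ≈ 2.69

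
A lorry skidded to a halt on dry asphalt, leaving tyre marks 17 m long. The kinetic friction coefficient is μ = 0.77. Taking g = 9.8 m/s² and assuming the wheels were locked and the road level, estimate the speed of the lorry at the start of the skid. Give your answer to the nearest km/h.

Deceleration a = μg = 0.77 × 9.8 = 7.546 m/s².
v = √(2a·d) = √(2 × 7.546 × 17) = √256.564 = 16.0176 m/s.
= 16.0176 × 3.6 = 57.663 km/h.

Initial speed ≈ 58 km/h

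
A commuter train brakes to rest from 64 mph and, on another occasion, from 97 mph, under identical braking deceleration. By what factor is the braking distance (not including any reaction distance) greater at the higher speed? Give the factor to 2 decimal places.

Factor ≈ 2.30

Braking distance d = v²/(2a), so with a fixed, d ∝ v².
Factor = (97/64)² = 1.5156² = 2.2970.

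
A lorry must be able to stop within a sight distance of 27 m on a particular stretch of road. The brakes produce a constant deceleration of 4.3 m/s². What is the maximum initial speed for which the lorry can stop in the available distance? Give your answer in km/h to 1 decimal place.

v²/(2a) = d ⇒ v = √(2 × 4.300 × 27) = √232.20 = 15.2381 m/s.
15.2381 m/s × 3.6 = 54.857 km/h.

Maximum speed ≈ 54.9 km/h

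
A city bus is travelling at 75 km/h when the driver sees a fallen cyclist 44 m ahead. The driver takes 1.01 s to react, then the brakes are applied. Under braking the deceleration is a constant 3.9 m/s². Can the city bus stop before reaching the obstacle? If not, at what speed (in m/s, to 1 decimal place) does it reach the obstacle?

No — it strikes the obstacle at 16.0 m/s

75 km/h ÷ 3.6 = 20.8333 m/s.
Reaction distance = 20.8333 × 1.01 = 21.042 m.
Braking distance needed to stop: v²/(2a) = 434.026 / 7.800 = 55.644 m, so total needed = 21.042 + 55.644 = 76.686 m > 44 m — it cannot stop.
Distance remaining when braking begins: 44 − 21.042 = 22.958 m.
v² = v₀² − 2a·d = 434.026 − 2 × 3.900 × 22.958 = 254.954 m²/s².
v = √254.954 = 15.967 m/s.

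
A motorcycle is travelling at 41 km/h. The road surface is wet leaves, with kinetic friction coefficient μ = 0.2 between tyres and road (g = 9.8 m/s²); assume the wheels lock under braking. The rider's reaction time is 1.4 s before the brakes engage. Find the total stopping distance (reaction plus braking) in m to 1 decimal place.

Total stopping distance ≈ 49.0 m

41 km/h ÷ 3.6 = 11.3889 m/s.
a = μg = 0.2 × 9.8 = 1.960 m/s².
Reaction distance = v·t_r = 11.3889 × 1.4 = 15.944 m.
Braking distance = v²/(2a) = 11.3889² / (2 × 1.960) = 129.707 / 3.920 = 33.089 m.
Total = 15.944 + 33.089 = 49.033 m.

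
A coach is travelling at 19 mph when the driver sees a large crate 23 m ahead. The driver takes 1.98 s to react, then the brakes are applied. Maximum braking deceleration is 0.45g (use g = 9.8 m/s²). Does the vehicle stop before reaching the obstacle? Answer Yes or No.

19 mph × 0.44704 = 8.4938 m/s.
a = 0.45 × 9.8 = 4.410 m/s².
Reaction distance = 8.4938 × 1.98 = 16.818 m.
Braking distance = v²/(2a) = 72.145 / 8.820 = 8.180 m.
Total stopping distance = 16.818 + 8.180 = 24.998 m, vs 23 m available — it cannot stop in time and overshoots by 24.998 − 23 = 1.998 m.

No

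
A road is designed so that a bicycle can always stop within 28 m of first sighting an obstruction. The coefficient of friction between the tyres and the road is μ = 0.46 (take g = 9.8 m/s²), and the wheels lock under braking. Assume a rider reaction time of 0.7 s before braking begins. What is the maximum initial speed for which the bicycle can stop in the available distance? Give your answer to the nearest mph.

a = μg = 0.46 × 9.8 = 4.508 m/s².
Stopping distance: v·t_r + v²/(2a) = 28 with t_r = 0.7 s and a = 4.508 m/s².
So v² + 6.311 v − 252.45 = 0.
Positive root: v = −a·t_r + √((a·t_r)² + 2a·d) = −3.156 + √(9.960 + 252.45) = 13.0431 m/s.
13.0431 m/s ÷ 0.44704 = 29.177 mph.

Maximum speed ≈ 29 mph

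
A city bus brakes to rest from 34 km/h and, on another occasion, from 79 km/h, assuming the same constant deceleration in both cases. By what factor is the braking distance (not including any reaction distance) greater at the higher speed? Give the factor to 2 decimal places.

Braking distance d = v²/(2a), so with a fixed, d ∝ v².
Factor = (79/34)² = 2.3235² = 5.3987.

Factor ≈ 5.40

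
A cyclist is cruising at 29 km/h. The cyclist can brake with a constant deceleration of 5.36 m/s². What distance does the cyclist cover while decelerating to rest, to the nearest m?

Braking distance ≈ 6 m

29 km/h ÷ 3.6 = 8.0556 m/s.
Braking distance = v²/(2a) = 8.0556² / (2 × 5.360) = 64.893 / 10.720 = 6.053 m.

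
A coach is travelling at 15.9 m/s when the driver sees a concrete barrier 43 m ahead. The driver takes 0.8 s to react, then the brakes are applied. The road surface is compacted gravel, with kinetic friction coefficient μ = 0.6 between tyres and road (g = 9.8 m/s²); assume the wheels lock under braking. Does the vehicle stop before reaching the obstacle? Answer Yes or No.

a = μg = 0.6 × 9.8 = 5.880 m/s².
Reaction distance = 15.9000 × 0.8 = 12.720 m.
Braking distance = v²/(2a) = 252.810 / 11.760 = 21.497 m.
Total stopping distance = 12.720 + 21.497 = 34.217 m, vs 43 m available — it stops with 43 − 34.217 = 8.783 m to spare.

Yes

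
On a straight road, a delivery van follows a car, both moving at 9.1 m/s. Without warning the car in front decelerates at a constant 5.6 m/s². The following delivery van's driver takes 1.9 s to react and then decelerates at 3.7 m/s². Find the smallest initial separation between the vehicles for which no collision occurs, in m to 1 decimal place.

Minimum gap ≈ 21.1 m

Leader travels v²/(2a_L) = 82.810 / 11.200 = 7.394 m before stopping.
Follower covers v·t_r = 9.1000 × 1.9 = 17.290 m while reacting, then v²/(2a_F) = 82.810 / 7.400 = 11.191 m while braking, for a total of 17.290 + 11.191 = 28.481 m.
Since a_F ≤ a_L and the follower starts braking later, the follower is never slower than the leader, so the closest approach is when both have stopped.
Minimum gap = 28.481 − 7.394 = 21.087 m.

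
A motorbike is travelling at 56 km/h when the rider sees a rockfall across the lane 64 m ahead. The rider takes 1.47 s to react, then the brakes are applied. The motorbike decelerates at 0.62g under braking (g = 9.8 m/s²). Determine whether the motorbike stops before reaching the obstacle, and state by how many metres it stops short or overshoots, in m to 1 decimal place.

56 km/h ÷ 3.6 = 15.5556 m/s.
a = 0.62 × 9.8 = 6.076 m/s².
Reaction distance = 15.5556 × 1.47 = 22.867 m.
Braking distance = v²/(2a) = 241.977 / 12.152 = 19.913 m.
Total stopping distance = 22.867 + 19.913 = 42.780 m, vs 64 m available — it stops with 64 − 42.780 = 21.220 m to spare.

Yes — it stops 21.2 m short of the obstacle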